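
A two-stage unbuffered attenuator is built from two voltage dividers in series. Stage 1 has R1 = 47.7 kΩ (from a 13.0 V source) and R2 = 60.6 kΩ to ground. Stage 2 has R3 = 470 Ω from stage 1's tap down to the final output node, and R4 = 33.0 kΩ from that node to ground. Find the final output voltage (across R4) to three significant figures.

V_out ≈ 3.99 V

Stage 2 presents R3+R4 = 33470 Ω as a load on stage 1's tap.
Stage 1's lower leg becomes R2‖(R3+R4) = 21560 Ω, so V_mid = 13.0 × 21560/69260 = 4.047 V.
Stage 2 is itself unloaded: V_out = V_mid × R4/(R3+R4) = 4.047 × 33000/33470 = 3.99 V.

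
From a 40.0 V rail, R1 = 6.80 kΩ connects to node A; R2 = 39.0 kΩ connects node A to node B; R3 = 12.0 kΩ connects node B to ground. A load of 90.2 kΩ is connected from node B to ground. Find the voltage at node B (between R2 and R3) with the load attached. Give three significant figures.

V ≈ 7.51 V

At node B, R3 is in parallel with the load: R3‖R_L = 10.59 kΩ.
Below node A the resistance is R2 + (R3‖R_L) = 49.59 kΩ, so V_A = 40.0 × 49.59/56.39 = 35.18 V.
Then V_B = V_A × (R3‖R_L)/(R2 + R3‖R_L) = 35.18 × 10.59/49.59 = 7.51 V.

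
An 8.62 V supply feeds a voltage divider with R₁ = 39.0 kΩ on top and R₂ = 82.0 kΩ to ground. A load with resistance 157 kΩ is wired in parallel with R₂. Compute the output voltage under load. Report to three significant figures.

V_out ≈ 5.00 V

The load sits in parallel with R₂: R₂‖R_L = (82.0 × 157) / (82.0 + 157) = 53.87 kΩ.
V_out = 8.62 × 53.87 / (39.0 + 53.87) = 8.62 × 53.87/92.87 = 5.00 V.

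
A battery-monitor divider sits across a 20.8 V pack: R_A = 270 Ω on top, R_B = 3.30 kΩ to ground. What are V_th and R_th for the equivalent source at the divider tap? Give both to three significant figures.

V_th = 19.2 V, R_th = 250 Ω

V_th is the open-circuit tap voltage: 20.8 × 3300/(270 + 3300) = 19.2 V.
With the supply zeroed, R_A and R_B appear in parallel from the tap: R_th = R_A‖R_B = (270 × 3300)/3570 = 250 Ω.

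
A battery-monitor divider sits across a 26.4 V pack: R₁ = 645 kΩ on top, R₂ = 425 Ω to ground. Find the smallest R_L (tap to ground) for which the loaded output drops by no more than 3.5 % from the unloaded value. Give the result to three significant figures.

R_L(min) ≈ 11.7 kΩ

Output resistance R_th = R₁‖R₂ = (645000 × 425)/645400 = 424.7 Ω.
The fractional drop is R_th/(R_th + R_L); requiring this ≤ 0.0350 gives R_L ≥ R_th(1/0.0350 − 1) = 424.7 × 27.57 = 11.7 kΩ.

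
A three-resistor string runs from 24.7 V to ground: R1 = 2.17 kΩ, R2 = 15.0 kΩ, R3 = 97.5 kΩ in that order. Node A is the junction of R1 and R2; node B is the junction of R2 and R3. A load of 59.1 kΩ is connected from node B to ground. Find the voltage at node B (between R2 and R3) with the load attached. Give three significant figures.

V ≈ 16.8 V

At node B, R3 is in parallel with the load: R3‖R_L = 36.80 kΩ.
Below node A the resistance is R2 + (R3‖R_L) = 51.80 kΩ, so V_A = 24.7 × 51.80/53.97 = 23.71 V.
Then V_B = V_A × (R3‖R_L)/(R2 + R3‖R_L) = 23.71 × 36.80/51.80 = 16.8 V.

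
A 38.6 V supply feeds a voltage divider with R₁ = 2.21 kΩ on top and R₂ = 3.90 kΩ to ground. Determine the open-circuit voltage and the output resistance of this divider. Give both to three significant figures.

V_th = 24.6 V, R_th = 1.41 kΩ

V_th is the open-circuit tap voltage: 38.6 × 3.90/(2.21 + 3.90) = 24.6 V.
With the supply zeroed, R₁ and R₂ appear in parallel from the tap: R_th = R₁‖R₂ = (2.21 × 3.90)/6.110 = 1.41 kΩ.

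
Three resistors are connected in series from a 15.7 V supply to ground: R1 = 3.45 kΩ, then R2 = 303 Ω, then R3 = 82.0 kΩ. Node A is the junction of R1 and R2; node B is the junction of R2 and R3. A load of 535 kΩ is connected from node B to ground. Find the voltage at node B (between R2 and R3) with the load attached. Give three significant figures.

V ≈ 14.9 V

At node B, R3 is in parallel with the load: R3‖R_L = 71100 Ω.
Below node A the resistance is R2 + (R3‖R_L) = 71410 Ω, so V_A = 15.7 × 71410/74860 = 14.98 V.
Then V_B = V_A × (R3‖R_L)/(R2 + R3‖R_L) = 14.98 × 71100/71410 = 14.9 V.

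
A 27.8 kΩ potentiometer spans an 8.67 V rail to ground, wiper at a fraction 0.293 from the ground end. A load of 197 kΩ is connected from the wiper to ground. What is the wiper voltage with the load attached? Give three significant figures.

The wiper splits the pot into (1−α)R = 19.65 kΩ above and αR = 8.145 kΩ below.
Lower section ‖ load = 7.822 kΩ.
V_wiper = 8.67 × 7.822/(19.65 + 7.822) = 2.47 V.

V ≈ 2.47 V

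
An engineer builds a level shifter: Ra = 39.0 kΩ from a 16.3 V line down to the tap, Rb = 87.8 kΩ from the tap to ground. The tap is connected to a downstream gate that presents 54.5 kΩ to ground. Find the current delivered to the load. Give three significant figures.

I_L ≈ 0.138 mA

Rb‖R_L = 33.63 kΩ; V_out = 16.3 × 33.63/72.63 = 7.547 V.
I_L = V_out / R_L = 7.547 / 54.5 kΩ = 0.138 mA.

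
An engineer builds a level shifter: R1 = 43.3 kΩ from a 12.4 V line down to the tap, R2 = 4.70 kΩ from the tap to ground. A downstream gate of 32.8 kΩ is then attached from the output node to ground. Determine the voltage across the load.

The load sits in parallel with R2: R2‖R_L = (4.70 × 32.8) / (4.70 + 32.8) = 4.111 kΩ.
V_out = 12.4 × 4.111 / (43.3 + 4.111) = 12.4 × 4.111/47.41 = 1.08 V.

V_out ≈ 1.08 V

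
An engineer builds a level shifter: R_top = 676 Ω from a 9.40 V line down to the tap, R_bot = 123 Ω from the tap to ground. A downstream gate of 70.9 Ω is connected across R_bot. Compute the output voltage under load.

The load sits in parallel with R_bot: R_bot‖R_L = (123 × 70.9) / (123 + 70.9) = 44.98 Ω.
V_out = 9.40 × 44.98 / (676 + 44.98) = 9.40 × 44.98/721.0 = 0.586 V.
(Unloaded it would have been 1.45 V.)

V_out ≈ 0.586 V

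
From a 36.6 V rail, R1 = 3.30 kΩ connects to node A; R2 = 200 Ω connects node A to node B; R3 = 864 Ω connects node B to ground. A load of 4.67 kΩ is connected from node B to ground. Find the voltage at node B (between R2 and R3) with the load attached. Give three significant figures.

V ≈ 6.31 V

At node B, R3 is in parallel with the load: R3‖R_L = 729.1 Ω.
Below node A the resistance is R2 + (R3‖R_L) = 929.1 Ω, so V_A = 36.6 × 929.1/4229 = 8.041 V.
Then V_B = V_A × (R3‖R_L)/(R2 + R3‖R_L) = 8.041 × 729.1/929.1 = 6.31 V.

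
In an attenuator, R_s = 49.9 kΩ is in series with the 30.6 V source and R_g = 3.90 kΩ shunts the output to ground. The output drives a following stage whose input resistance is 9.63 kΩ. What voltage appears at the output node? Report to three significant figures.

V_out ≈ 1.61 V

The load sits in parallel with R_g: R_g‖R_L = (3.90 × 9.63) / (3.90 + 9.63) = 2.776 kΩ.
V_out = 30.6 × 2.776 / (49.9 + 2.776) = 30.6 × 2.776/52.68 = 1.61 V.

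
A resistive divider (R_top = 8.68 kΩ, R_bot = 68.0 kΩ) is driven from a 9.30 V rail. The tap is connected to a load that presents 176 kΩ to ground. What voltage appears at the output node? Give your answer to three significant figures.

V_out ≈ 7.90 V

The load sits in parallel with R_bot: R_bot‖R_L = (68.0 × 176) / (68.0 + 176) = 49.05 kΩ.
V_out = 9.30 × 49.05 / (8.68 + 49.05) = 9.30 × 49.05/57.73 = 7.90 V.
(Unloaded it would have been 8.25 V.)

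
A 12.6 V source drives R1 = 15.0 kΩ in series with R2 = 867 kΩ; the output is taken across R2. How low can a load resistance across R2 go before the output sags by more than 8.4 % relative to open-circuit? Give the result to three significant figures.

Output resistance R_th = R1‖R2 = (15.0 × 867)/882.0 = 14.74 kΩ.
The fractional drop is R_th/(R_th + R_L); requiring this ≤ 0.0840 gives R_L ≥ R_th(1/0.0840 − 1) = 14.74 × 10.90 = 161 kΩ.

R_L(min) ≈ 161 kΩ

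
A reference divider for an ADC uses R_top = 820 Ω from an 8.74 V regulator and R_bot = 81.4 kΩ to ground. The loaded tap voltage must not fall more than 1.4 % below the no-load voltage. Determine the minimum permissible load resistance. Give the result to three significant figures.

R_L(min) ≈ 57.2 kΩ

Output resistance R_th = R_top‖R_bot = (820 × 81400)/82220 = 811.8 Ω.
The fractional drop is R_th/(R_th + R_L); requiring this ≤ 0.0140 gives R_L ≥ R_th(1/0.0140 − 1) = 811.8 × 70.43 = 57.2 kΩ.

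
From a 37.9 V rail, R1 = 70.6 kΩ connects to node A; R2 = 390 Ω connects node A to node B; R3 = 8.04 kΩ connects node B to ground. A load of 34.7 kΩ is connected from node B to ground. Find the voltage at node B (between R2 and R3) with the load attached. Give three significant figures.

V ≈ 3.19 V

At node B, R3 is in parallel with the load: R3‖R_L = 6528 Ω.
Below node A the resistance is R2 + (R3‖R_L) = 6918 Ω, so V_A = 37.9 × 6918/77520 = 3.382 V.
Then V_B = V_A × (R3‖R_L)/(R2 + R3‖R_L) = 3.382 × 6528/6918 = 3.19 V.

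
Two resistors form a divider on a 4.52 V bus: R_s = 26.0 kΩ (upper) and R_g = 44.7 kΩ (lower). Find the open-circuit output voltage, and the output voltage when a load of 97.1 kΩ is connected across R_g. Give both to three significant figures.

Unloaded: 2.86 V; loaded: 2.44 V

Open-circuit: V = 4.52 × 44.7/(26.0 + 44.7) = 2.86 V.
With the load, R_g becomes R_g‖R_L = 30.61 kΩ, so V = 4.52 × 30.61/56.61 = 2.44 V.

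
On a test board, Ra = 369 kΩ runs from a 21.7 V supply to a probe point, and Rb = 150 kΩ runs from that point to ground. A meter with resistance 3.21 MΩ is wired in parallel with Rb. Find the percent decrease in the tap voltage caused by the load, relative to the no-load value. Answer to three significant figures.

The divider's output (Thévenin) resistance is Ra‖Rb = 106.6 kΩ.
Fractional drop under load = R_th/(R_th + R_L) = 106.6 / (106.6 + 3210) = 0.03216.
So the output falls by 3.22 %.

3.22 %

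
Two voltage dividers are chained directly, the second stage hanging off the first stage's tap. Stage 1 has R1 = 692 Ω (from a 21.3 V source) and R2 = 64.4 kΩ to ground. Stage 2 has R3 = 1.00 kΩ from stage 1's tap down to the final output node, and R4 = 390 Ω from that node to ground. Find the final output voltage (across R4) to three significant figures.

V_out ≈ 3.96 V

Stage 2 presents R3+R4 = 1390 Ω as a load on stage 1's tap.
Stage 1's lower leg becomes R2‖(R3+R4) = 1361 Ω, so V_mid = 21.3 × 1361/2053 = 14.12 V.
Stage 2 is itself unloaded: V_out = V_mid × R4/(R3+R4) = 14.12 × 390/1390 = 3.96 V.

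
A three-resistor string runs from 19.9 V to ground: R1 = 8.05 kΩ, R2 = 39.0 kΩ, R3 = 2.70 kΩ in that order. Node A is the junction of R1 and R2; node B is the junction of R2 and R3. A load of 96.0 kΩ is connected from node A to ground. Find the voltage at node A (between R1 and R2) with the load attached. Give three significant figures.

V ≈ 15.6 V

Below node A the series string R2+R3 = 41.70 kΩ sits in parallel with the 96.0 kΩ load: 29.07 kΩ.
V_A = 19.9 × 29.07/(8.05 + 29.07) = 15.6 V.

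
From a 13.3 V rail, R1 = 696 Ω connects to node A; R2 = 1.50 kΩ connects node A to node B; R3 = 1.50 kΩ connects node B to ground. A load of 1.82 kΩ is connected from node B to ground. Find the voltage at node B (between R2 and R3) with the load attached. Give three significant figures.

At node B, R3 is in parallel with the load: R3‖R_L = 822.3 Ω.
Below node A the resistance is R2 + (R3‖R_L) = 2322 Ω, so V_A = 13.3 × 2322/3018 = 10.23 V.
Then V_B = V_A × (R3‖R_L)/(R2 + R3‖R_L) = 10.23 × 822.3/2322 = 3.62 V.

V ≈ 3.62 V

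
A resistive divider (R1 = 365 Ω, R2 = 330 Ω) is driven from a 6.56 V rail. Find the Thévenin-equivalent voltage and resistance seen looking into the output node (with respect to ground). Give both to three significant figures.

V_th is the open-circuit tap voltage: 6.56 × 330/(365 + 330) = 3.11 V.
With the supply zeroed, R1 and R2 appear in parallel from the tap: R_th = R1‖R2 = (365 × 330)/695.0 = 173 Ω.

V_th = 3.11 V, R_th = 173 Ω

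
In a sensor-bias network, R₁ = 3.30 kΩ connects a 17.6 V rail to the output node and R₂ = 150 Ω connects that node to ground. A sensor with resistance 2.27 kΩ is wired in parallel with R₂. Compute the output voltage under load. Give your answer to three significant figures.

V_out ≈ 0.720 V

The load sits in parallel with R₂: R₂‖R_L = (150 × 2270) / (150 + 2270) = 140.7 Ω.
V_out = 17.6 × 140.7 / (3300 + 140.7) = 17.6 × 140.7/3441 = 0.720 V.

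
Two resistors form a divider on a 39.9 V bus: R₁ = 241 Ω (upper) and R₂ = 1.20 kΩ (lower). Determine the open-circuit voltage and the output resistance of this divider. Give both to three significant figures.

V_th = 33.2 V, R_th = 201 Ω

V_th is the open-circuit tap voltage: 39.9 × 1200/(241 + 1200) = 33.2 V.
With the supply zeroed, R₁ and R₂ appear in parallel from the tap: R_th = R₁‖R₂ = (241 × 1200)/1441 = 201 Ω.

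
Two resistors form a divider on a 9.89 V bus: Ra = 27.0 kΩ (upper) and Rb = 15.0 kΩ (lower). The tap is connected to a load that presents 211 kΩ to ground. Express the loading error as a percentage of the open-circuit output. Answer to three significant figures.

The divider's output (Thévenin) resistance is Ra‖Rb = 9.643 kΩ.
Fractional drop under load = R_th/(R_th + R_L) = 9.643 / (9.643 + 211) = 0.04370.
So the output falls by 4.37 %.

4.37 %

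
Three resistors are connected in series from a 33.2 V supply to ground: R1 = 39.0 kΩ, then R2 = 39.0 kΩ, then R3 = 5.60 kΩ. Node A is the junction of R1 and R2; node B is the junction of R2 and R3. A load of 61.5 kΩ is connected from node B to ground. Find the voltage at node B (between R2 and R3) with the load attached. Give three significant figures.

At node B, R3 is in parallel with the load: R3‖R_L = 5.133 kΩ.
Below node A the resistance is R2 + (R3‖R_L) = 44.13 kΩ, so V_A = 33.2 × 44.13/83.13 = 17.62 V.
Then V_B = V_A × (R3‖R_L)/(R2 + R3‖R_L) = 17.62 × 5.133/44.13 = 2.05 V.

V ≈ 2.05 V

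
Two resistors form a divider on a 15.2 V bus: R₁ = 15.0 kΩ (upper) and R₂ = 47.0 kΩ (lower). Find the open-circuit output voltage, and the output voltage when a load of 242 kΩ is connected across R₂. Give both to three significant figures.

Unloaded: 11.5 V; loaded: 11.0 V

Open-circuit: V = 15.2 × 47.0/(15.0 + 47.0) = 11.5 V.
With the load, R₂ becomes R₂‖R_L = 39.36 kΩ, so V = 15.2 × 39.36/54.36 = 11.0 V.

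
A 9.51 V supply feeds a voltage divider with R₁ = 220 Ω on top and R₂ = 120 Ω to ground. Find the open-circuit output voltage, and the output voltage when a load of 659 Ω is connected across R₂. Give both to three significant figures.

Unloaded: 3.36 V; loaded: 3.00 V

Open-circuit: V = 9.51 × 120/(220 + 120) = 3.36 V.
With the load, R₂ becomes R₂‖R_L = 101.5 Ω, so V = 9.51 × 101.5/321.5 = 3.00 V.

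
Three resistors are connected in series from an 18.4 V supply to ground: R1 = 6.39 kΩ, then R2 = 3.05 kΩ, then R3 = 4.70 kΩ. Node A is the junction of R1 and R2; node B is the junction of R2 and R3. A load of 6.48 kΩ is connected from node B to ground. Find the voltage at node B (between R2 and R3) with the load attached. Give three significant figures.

At node B, R3 is in parallel with the load: R3‖R_L = 2.724 kΩ.
Below node A the resistance is R2 + (R3‖R_L) = 5.774 kΩ, so V_A = 18.4 × 5.774/12.16 = 8.734 V.
Then V_B = V_A × (R3‖R_L)/(R2 + R3‖R_L) = 8.734 × 2.724/5.774 = 4.12 V.

V ≈ 4.12 V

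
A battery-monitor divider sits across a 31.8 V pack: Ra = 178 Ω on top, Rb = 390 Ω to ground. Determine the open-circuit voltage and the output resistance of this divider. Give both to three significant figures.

V_th = 21.8 V, R_th = 122 Ω

V_th is the open-circuit tap voltage: 31.8 × 390/(178 + 390) = 21.8 V.
With the supply zeroed, Ra and Rb appear in parallel from the tap: R_th = Ra‖Rb = (178 × 390)/568.0 = 122 Ω.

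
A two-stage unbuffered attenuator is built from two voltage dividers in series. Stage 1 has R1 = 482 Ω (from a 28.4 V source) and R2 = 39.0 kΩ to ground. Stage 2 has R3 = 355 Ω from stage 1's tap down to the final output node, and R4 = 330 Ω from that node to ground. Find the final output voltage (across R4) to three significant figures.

V_out ≈ 7.97 V

Stage 2 presents R3+R4 = 685.0 Ω as a load on stage 1's tap.
Stage 1's lower leg becomes R2‖(R3+R4) = 673.2 Ω, so V_mid = 28.4 × 673.2/1155 = 16.55 V.
Stage 2 is itself unloaded: V_out = V_mid × R4/(R3+R4) = 16.55 × 330/685.0 = 7.97 V.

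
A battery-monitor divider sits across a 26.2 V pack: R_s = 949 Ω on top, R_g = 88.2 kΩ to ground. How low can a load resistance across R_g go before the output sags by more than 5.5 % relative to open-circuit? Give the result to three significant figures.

R_L(min) ≈ 16.1 kΩ

Output resistance R_th = R_s‖R_g = (949 × 88200)/89150 = 938.9 Ω.
The fractional drop is R_th/(R_th + R_L); requiring this ≤ 0.0550 gives R_L ≥ R_th(1/0.0550 − 1) = 938.9 × 17.18 = 16.1 kΩ.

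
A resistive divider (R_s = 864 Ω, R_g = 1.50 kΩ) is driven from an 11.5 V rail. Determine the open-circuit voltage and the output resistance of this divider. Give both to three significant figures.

V_th = 7.30 V, R_th = 548 Ω

V_th is the open-circuit tap voltage: 11.5 × 1500/(864 + 1500) = 7.30 V.
With the supply zeroed, R_s and R_g appear in parallel from the tap: R_th = R_s‖R_g = (864 × 1500)/2364 = 548 Ω.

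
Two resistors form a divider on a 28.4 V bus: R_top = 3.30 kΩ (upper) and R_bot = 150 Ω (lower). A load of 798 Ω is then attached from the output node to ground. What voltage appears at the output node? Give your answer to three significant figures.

The load sits in parallel with R_bot: R_bot‖R_L = (150 × 798) / (150 + 798) = 126.3 Ω.
V_out = 28.4 × 126.3 / (3300 + 126.3) = 28.4 × 126.3/3426 = 1.05 V.

V_out ≈ 1.05 V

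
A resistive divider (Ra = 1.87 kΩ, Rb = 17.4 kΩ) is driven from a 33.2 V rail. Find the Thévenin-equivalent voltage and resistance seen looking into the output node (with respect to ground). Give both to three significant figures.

V_th is the open-circuit tap voltage: 33.2 × 17.4/(1.87 + 17.4) = 30.0 V.
With the supply zeroed, Ra and Rb appear in parallel from the tap: R_th = Ra‖Rb = (1.87 × 17.4)/19.27 = 1.69 kΩ.

V_th = 30.0 V, R_th = 1.69 kΩ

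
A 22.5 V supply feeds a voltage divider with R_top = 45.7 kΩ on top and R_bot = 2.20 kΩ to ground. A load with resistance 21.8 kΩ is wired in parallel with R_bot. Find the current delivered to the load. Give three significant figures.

I_L ≈ 0.0432 mA

R_bot‖R_L = 1.998 kΩ; V_out = 22.5 × 1.998/47.70 = 0.9426 V.
I_L = V_out / R_L = 0.9426 / 21.8 kΩ = 0.0432 mA.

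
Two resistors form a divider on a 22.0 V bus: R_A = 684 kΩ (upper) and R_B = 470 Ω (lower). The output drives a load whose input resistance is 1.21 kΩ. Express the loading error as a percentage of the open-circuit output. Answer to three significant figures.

The divider's output (Thévenin) resistance is R_A‖R_B = 469.7 Ω.
Fractional drop under load = R_th/(R_th + R_L) = 469.7 / (469.7 + 1210) = 0.2796.
So the output falls by 28.0 %.

28.0 %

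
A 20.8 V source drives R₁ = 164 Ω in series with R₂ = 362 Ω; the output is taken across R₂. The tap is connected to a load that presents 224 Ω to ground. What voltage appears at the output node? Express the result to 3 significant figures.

The load sits in parallel with R₂: R₂‖R_L = (362 × 224) / (362 + 224) = 138.4 Ω.
V_out = 20.8 × 138.4 / (164 + 138.4) = 20.8 × 138.4/302.4 = 9.52 V.
(Unloaded it would have been 14.3 V.)

V_out ≈ 9.52 V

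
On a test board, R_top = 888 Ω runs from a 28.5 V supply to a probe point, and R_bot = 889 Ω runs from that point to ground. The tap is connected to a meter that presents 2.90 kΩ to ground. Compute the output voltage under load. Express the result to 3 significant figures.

V_out ≈ 12.4 V

The load sits in parallel with R_bot: R_bot‖R_L = (889 × 2900) / (889 + 2900) = 680.4 Ω.
V_out = 28.5 × 680.4 / (888 + 680.4) = 28.5 × 680.4/1568 = 12.4 V.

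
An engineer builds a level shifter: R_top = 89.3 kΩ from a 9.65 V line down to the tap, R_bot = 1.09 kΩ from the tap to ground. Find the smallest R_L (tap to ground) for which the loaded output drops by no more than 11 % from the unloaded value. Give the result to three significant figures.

R_L(min) ≈ 8.71 kΩ

Output resistance R_th = R_top‖R_bot = (89.3 × 1.09)/90.39 = 1.077 kΩ.
The fractional drop is R_th/(R_th + R_L); requiring this ≤ 0.110 gives R_L ≥ R_th(1/0.110 − 1) = 1.077 × 8.091 = 8.71 kΩ.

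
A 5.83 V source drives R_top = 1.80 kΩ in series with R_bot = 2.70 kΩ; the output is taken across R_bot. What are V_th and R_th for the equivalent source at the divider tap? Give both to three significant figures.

V_th = 3.50 V, R_th = 1.08 kΩ

V_th is the open-circuit tap voltage: 5.83 × 2.70/(1.80 + 2.70) = 3.50 V.
With the supply zeroed, R_top and R_bot appear in parallel from the tap: R_th = R_top‖R_bot = (1.80 × 2.70)/4.500 = 1.08 kΩ.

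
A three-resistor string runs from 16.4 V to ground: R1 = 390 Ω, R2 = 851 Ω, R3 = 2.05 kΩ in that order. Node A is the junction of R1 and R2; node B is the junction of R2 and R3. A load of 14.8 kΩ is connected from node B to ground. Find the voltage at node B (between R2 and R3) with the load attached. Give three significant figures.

At node B, R3 is in parallel with the load: R3‖R_L = 1801 Ω.
Below node A the resistance is R2 + (R3‖R_L) = 2652 Ω, so V_A = 16.4 × 2652/3042 = 14.30 V.
Then V_B = V_A × (R3‖R_L)/(R2 + R3‖R_L) = 14.30 × 1801/2652 = 9.71 V.

V ≈ 9.71 V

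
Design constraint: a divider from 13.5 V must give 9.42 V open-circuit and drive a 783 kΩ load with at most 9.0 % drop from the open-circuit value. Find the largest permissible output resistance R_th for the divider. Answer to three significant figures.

Loading drop = R_th/(R_th + R_L) ≤ 0.0900, so R_th ≤ R_L · ε/(1−ε) = 783 kΩ × 0.0900/0.9100 = 77.4 kΩ.

R_th ≤ 77.4 kΩ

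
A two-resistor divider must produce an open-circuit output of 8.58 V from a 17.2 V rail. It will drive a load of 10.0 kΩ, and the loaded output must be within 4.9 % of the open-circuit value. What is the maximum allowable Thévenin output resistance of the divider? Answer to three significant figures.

Loading drop = R_th/(R_th + R_L) ≤ 0.0490, so R_th ≤ R_L · ε/(1−ε) = 10.0 kΩ × 0.0490/0.9510 = 515 Ω.

R_th ≤ 515 Ω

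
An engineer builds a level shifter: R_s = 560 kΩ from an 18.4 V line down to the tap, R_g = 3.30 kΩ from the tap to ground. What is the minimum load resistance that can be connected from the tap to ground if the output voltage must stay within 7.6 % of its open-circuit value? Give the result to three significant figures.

R_L(min) ≈ 39.9 kΩ

Output resistance R_th = R_s‖R_g = (560 × 3.30)/563.3 = 3.281 kΩ.
The fractional drop is R_th/(R_th + R_L); requiring this ≤ 0.0760 gives R_L ≥ R_th(1/0.0760 − 1) = 3.281 × 12.16 = 39.9 kΩ.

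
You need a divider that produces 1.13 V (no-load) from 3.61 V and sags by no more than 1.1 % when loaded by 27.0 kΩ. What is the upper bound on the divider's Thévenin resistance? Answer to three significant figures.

R_th ≤ 300 Ω

Loading drop = R_th/(R_th + R_L) ≤ 0.0110, so R_th ≤ R_L · ε/(1−ε) = 27.0 kΩ × 0.0110/0.9890 = 300 Ω.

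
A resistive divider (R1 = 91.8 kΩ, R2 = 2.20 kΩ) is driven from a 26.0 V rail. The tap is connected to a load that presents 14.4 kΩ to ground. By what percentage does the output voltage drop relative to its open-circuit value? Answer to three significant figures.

Unloaded V = 26.0 × 2.20/94.00 = 0.60851 V.
Loaded: R2‖R_L = 1.908 kΩ, giving V = 26.0 × 1.908/93.71 = 0.52951 V.
Drop = (0.60851 − 0.52951) / 0.60851 = 13.0 %.

13.0 %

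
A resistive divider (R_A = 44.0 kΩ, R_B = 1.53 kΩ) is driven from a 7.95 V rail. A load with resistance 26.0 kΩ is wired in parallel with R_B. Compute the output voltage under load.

The load sits in parallel with R_B: R_B‖R_L = (1.53 × 26.0) / (1.53 + 26.0) = 1.445 kΩ.
V_out = 7.95 × 1.445 / (44.0 + 1.445) = 7.95 × 1.445/45.44 = 0.253 V.

V_out ≈ 0.253 V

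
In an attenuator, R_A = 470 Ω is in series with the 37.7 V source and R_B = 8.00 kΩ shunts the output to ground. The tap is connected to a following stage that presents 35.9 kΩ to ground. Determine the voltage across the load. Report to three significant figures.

The load sits in parallel with R_B: R_B‖R_L = (8000 × 35900) / (8000 + 35900) = 6542 Ω.
V_out = 37.7 × 6542 / (470 + 6542) = 37.7 × 6542/7012 = 35.2 V.

V_out ≈ 35.2 V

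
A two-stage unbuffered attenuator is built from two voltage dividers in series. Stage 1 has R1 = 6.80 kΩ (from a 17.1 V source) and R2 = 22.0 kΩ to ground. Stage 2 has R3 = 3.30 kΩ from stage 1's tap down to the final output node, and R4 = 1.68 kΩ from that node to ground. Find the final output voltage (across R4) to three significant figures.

Stage 2 presents R3+R4 = 4.980 kΩ as a load on stage 1's tap.
Stage 1's lower leg becomes R2‖(R3+R4) = 4.061 kΩ, so V_mid = 17.1 × 4.061/10.86 = 6.394 V.
Stage 2 is itself unloaded: V_out = V_mid × R4/(R3+R4) = 6.394 × 1.68/4.980 = 2.16 V.

V_out ≈ 2.16 V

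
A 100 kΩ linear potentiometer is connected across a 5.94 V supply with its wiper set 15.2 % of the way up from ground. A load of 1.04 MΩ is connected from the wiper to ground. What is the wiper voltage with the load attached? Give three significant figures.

V ≈ 0.892 V

The wiper splits the pot into (1−α)R = 84.80 kΩ above and αR = 15.20 kΩ below.
Lower section ‖ load = 14.98 kΩ.
V_wiper = 5.94 × 14.98/(84.80 + 14.98) = 0.892 V.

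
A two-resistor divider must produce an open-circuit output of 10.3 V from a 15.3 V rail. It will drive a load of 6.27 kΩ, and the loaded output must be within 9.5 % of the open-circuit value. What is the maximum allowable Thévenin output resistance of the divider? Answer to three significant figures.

R_th ≤ 658 Ω

Loading drop = R_th/(R_th + R_L) ≤ 0.0950, so R_th ≤ R_L · ε/(1−ε) = 6.27 kΩ × 0.0950/0.9050 = 658 Ω.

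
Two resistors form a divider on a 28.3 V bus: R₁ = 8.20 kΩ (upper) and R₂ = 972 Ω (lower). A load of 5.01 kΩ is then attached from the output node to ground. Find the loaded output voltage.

The load sits in parallel with R₂: R₂‖R_L = (972 × 5010) / (972 + 5010) = 814.1 Ω.
V_out = 28.3 × 814.1 / (8200 + 814.1) = 28.3 × 814.1/9014 = 2.56 V.

V_out ≈ 2.56 V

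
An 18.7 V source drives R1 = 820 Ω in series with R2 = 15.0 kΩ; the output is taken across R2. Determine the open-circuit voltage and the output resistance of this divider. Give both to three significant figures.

V_th = 17.7 V, R_th = 777 Ω

V_th is the open-circuit tap voltage: 18.7 × 15000/(820 + 15000) = 17.7 V.
With the supply zeroed, R1 and R2 appear in parallel from the tap: R_th = R1‖R2 = (820 × 15000)/15820 = 777 Ω.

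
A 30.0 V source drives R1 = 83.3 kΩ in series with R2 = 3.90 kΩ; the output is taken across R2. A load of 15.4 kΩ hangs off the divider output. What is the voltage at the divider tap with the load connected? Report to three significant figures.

V_out ≈ 1.08 V

The load sits in parallel with R2: R2‖R_L = (3.90 × 15.4) / (3.90 + 15.4) = 3.112 kΩ.
V_out = 30.0 × 3.112 / (83.3 + 3.112) = 30.0 × 3.112/86.41 = 1.08 V.
(Unloaded it would have been 1.34 V.)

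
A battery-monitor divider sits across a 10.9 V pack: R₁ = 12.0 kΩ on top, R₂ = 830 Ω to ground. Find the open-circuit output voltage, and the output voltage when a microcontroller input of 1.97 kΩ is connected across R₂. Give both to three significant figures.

Open-circuit: V = 10.9 × 830/(12000 + 830) = 0.705 V.
With the load, R₂ becomes R₂‖R_L = 584.0 Ω, so V = 10.9 × 584.0/12580 = 0.506 V.

Unloaded: 0.705 V; loaded: 0.506 V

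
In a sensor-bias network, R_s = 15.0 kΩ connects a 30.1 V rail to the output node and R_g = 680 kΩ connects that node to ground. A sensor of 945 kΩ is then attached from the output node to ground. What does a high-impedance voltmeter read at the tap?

The load sits in parallel with R_g: R_g‖R_L = (680 × 945) / (680 + 945) = 395.4 kΩ.
V_out = 30.1 × 395.4 / (15.0 + 395.4) = 30.1 × 395.4/410.4 = 29.0 V.

V_out ≈ 29.0 V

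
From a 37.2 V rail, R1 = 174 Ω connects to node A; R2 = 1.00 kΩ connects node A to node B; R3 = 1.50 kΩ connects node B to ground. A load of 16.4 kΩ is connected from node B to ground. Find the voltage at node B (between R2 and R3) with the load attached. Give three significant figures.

V ≈ 20.1 V

At node B, R3 is in parallel with the load: R3‖R_L = 1374 Ω.
Below node A the resistance is R2 + (R3‖R_L) = 2374 Ω, so V_A = 37.2 × 2374/2548 = 34.66 V.
Then V_B = V_A × (R3‖R_L)/(R2 + R3‖R_L) = 34.66 × 1374/2374 = 20.1 V.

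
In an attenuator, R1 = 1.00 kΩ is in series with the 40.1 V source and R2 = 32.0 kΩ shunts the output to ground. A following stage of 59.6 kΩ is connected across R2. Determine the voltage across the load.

The load sits in parallel with R2: R2‖R_L = (32.0 × 59.6) / (32.0 + 59.6) = 20.82 kΩ.
V_out = 40.1 × 20.82 / (1.00 + 20.82) = 40.1 × 20.82/21.82 = 38.3 V.
(Unloaded it would have been 38.9 V.)

V_out ≈ 38.3 V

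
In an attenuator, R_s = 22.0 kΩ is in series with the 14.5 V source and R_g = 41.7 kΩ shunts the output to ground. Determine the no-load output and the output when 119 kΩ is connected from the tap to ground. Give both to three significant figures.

Open-circuit: V = 14.5 × 41.7/(22.0 + 41.7) = 9.49 V.
With the load, R_g becomes R_g‖R_L = 30.88 kΩ, so V = 14.5 × 30.88/52.88 = 8.47 V.

Unloaded: 9.49 V; loaded: 8.47 V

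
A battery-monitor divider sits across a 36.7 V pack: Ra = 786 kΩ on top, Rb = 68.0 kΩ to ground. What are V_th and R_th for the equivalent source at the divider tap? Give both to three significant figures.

V_th is the open-circuit tap voltage: 36.7 × 68.0/(786 + 68.0) = 2.92 V.
With the supply zeroed, Ra and Rb appear in parallel from the tap: R_th = Ra‖Rb = (786 × 68.0)/854.0 = 62.6 kΩ.

V_th = 2.92 V, R_th = 62.6 kΩ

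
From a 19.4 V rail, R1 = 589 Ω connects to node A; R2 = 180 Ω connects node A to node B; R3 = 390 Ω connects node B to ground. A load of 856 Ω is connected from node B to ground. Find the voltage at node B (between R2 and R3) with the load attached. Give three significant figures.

At node B, R3 is in parallel with the load: R3‖R_L = 267.9 Ω.
Below node A the resistance is R2 + (R3‖R_L) = 447.9 Ω, so V_A = 19.4 × 447.9/1037 = 8.380 V.
Then V_B = V_A × (R3‖R_L)/(R2 + R3‖R_L) = 8.380 × 267.9/447.9 = 5.01 V.

V ≈ 5.01 V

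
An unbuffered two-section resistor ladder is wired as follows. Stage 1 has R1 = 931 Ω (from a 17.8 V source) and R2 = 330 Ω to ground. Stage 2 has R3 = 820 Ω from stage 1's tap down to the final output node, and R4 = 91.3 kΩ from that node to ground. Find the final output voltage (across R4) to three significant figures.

V_out ≈ 4.60 V

Stage 2 presents R3+R4 = 92120 Ω as a load on stage 1's tap.
Stage 1's lower leg becomes R2‖(R3+R4) = 328.8 Ω, so V_mid = 17.8 × 328.8/1260 = 4.646 V.
Stage 2 is itself unloaded: V_out = V_mid × R4/(R3+R4) = 4.646 × 91300/92120 = 4.60 V.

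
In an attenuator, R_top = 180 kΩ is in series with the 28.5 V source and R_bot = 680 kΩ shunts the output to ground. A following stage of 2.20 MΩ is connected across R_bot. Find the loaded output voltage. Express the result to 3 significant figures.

V_out ≈ 21.2 V

The load sits in parallel with R_bot: R_bot‖R_L = (680 × 2200) / (680 + 2200) = 519.4 kΩ.
V_out = 28.5 × 519.4 / (180 + 519.4) = 28.5 × 519.4/699.4 = 21.2 V.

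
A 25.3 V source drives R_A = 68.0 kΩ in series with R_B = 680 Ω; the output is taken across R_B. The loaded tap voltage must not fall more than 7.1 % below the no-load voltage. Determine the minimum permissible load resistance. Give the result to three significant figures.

R_L(min) ≈ 8.81 kΩ

Output resistance R_th = R_A‖R_B = (68000 × 680)/68680 = 673.3 Ω.
The fractional drop is R_th/(R_th + R_L); requiring this ≤ 0.0710 gives R_L ≥ R_th(1/0.0710 − 1) = 673.3 × 13.08 = 8.81 kΩ.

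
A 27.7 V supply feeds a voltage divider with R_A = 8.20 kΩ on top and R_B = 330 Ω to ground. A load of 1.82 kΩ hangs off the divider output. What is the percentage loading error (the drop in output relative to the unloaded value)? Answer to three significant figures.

Unloaded V = 27.7 × 330/8530 = 1.0716 V.
Loaded: R_B‖R_L = 279.3 Ω, giving V = 27.7 × 279.3/8479 = 0.91257 V.
Drop = (1.0716 − 0.91257) / 1.0716 = 14.8 %.

14.8 %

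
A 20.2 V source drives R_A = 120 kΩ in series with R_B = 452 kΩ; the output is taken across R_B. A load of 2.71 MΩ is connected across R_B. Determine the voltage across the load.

V_out ≈ 15.4 V

The load sits in parallel with R_B: R_B‖R_L = (452 × 2710) / (452 + 2710) = 387.4 kΩ.
V_out = 20.2 × 387.4 / (120 + 387.4) = 20.2 × 387.4/507.4 = 15.4 V.
(Unloaded it would have been 16.0 V.)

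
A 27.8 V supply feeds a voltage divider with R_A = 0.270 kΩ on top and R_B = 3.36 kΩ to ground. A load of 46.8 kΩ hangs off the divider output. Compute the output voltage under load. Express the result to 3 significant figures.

The load sits in parallel with R_B: R_B‖R_L = (3360 × 46800) / (3360 + 46800) = 3135 Ω.
V_out = 27.8 × 3135 / (270 + 3135) = 27.8 × 3135/3405 = 25.6 V.
(Unloaded it would have been 25.7 V.)

V_out ≈ 25.6 V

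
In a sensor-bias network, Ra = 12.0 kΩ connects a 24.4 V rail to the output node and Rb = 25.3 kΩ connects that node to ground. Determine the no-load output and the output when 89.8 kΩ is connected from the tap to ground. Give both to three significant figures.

Open-circuit: V = 24.4 × 25.3/(12.0 + 25.3) = 16.6 V.
With the load, Rb becomes Rb‖R_L = 19.74 kΩ, so V = 24.4 × 19.74/31.74 = 15.2 V.

Unloaded: 16.6 V; loaded: 15.2 V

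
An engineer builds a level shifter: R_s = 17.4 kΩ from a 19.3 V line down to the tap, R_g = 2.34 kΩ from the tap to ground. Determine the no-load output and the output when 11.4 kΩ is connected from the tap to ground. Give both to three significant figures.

Unloaded: 2.29 V; loaded: 1.94 V

Open-circuit: V = 19.3 × 2.34/(17.4 + 2.34) = 2.29 V.
With the load, R_g becomes R_g‖R_L = 1.941 kΩ, so V = 19.3 × 1.941/19.34 = 1.94 V.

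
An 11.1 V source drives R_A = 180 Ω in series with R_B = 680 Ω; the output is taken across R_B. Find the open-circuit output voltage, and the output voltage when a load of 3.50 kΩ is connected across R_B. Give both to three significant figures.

Unloaded: 8.78 V; loaded: 8.43 V

Open-circuit: V = 11.1 × 680/(180 + 680) = 8.78 V.
With the load, R_B becomes R_B‖R_L = 569.4 Ω, so V = 11.1 × 569.4/749.4 = 8.43 V.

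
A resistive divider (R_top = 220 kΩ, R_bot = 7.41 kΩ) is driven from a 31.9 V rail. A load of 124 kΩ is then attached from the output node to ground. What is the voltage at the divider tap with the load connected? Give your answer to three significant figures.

V_out ≈ 0.983 V

The load sits in parallel with R_bot: R_bot‖R_L = (7.41 × 124) / (7.41 + 124) = 6.992 kΩ.
V_out = 31.9 × 6.992 / (220 + 6.992) = 31.9 × 6.992/227.0 = 0.983 V.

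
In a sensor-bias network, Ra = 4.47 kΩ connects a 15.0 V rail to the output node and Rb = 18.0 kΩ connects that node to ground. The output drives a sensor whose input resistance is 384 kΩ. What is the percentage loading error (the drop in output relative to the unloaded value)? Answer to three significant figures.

0.924 %

The divider's output (Thévenin) resistance is Ra‖Rb = 3.581 kΩ.
Fractional drop under load = R_th/(R_th + R_L) = 3.581 / (3.581 + 384) = 0.009239.
So the output falls by 0.924 %.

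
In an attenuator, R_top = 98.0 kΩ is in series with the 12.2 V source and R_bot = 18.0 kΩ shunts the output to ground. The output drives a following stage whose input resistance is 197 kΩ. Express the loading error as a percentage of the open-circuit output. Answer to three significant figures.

The divider's output (Thévenin) resistance is R_top‖R_bot = 15.21 kΩ.
Fractional drop under load = R_th/(R_th + R_L) = 15.21 / (15.21 + 197) = 0.07166.
So the output falls by 7.17 %.

7.17 %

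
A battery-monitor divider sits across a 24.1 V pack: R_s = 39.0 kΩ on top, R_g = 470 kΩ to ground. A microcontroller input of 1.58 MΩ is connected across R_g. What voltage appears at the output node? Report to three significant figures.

V_out ≈ 21.8 V

The load sits in parallel with R_g: R_g‖R_L = (470 × 1580) / (470 + 1580) = 362.2 kΩ.
V_out = 24.1 × 362.2 / (39.0 + 362.2) = 24.1 × 362.2/401.2 = 21.8 V.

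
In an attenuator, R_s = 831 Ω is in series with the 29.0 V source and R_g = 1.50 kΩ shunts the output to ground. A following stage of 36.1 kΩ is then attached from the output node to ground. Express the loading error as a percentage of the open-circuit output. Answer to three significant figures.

1.46 %

The divider's output (Thévenin) resistance is R_s‖R_g = 534.7 Ω.
Fractional drop under load = R_th/(R_th + R_L) = 534.7 / (534.7 + 36100) = 0.01460.
So the output falls by 1.46 %.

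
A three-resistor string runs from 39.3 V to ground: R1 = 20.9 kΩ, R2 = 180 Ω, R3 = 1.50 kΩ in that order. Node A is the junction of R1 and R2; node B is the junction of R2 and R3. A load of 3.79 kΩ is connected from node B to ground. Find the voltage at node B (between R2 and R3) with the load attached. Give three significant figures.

V ≈ 1.91 V

At node B, R3 is in parallel with the load: R3‖R_L = 1075 Ω.
Below node A the resistance is R2 + (R3‖R_L) = 1255 Ω, so V_A = 39.3 × 1255/22150 = 2.226 V.
Then V_B = V_A × (R3‖R_L)/(R2 + R3‖R_L) = 2.226 × 1075/1255 = 1.91 V.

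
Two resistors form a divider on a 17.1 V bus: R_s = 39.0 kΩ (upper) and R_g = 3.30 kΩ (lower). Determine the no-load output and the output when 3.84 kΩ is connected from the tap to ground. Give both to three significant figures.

Open-circuit: V = 17.1 × 3.30/(39.0 + 3.30) = 1.33 V.
With the load, R_g becomes R_g‖R_L = 1.775 kΩ, so V = 17.1 × 1.775/40.77 = 0.744 V.

Unloaded: 1.33 V; loaded: 0.744 V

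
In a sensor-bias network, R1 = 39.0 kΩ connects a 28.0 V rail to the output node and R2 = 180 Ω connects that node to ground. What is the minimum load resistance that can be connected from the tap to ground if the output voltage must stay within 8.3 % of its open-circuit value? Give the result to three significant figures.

R_L(min) ≈ 1.98 kΩ

Output resistance R_th = R1‖R2 = (39000 × 180)/39180 = 179.2 Ω.
The fractional drop is R_th/(R_th + R_L); requiring this ≤ 0.0830 gives R_L ≥ R_th(1/0.0830 − 1) = 179.2 × 11.05 = 1.98 kΩ.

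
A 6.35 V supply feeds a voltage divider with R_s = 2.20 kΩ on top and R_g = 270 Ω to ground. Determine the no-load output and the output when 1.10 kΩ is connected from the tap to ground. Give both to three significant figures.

Unloaded: 0.694 V; loaded: 0.570 V

Open-circuit: V = 6.35 × 270/(2200 + 270) = 0.694 V.
With the load, R_g becomes R_g‖R_L = 216.8 Ω, so V = 6.35 × 216.8/2417 = 0.570 V.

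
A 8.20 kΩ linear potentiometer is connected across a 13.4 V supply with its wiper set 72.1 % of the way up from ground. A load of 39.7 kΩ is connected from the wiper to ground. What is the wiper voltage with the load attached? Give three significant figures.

The wiper splits the pot into (1−α)R = 2.288 kΩ above and αR = 5.912 kΩ below.
Lower section ‖ load = 5.146 kΩ.
V_wiper = 13.4 × 5.146/(2.288 + 5.146) = 9.28 V.

V ≈ 9.28 V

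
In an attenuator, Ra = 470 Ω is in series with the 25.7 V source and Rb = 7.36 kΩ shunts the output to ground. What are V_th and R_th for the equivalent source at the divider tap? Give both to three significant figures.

V_th is the open-circuit tap voltage: 25.7 × 7360/(470 + 7360) = 24.2 V.
With the supply zeroed, Ra and Rb appear in parallel from the tap: R_th = Ra‖Rb = (470 × 7360)/7830 = 442 Ω.

V_th = 24.2 V, R_th = 442 Ω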